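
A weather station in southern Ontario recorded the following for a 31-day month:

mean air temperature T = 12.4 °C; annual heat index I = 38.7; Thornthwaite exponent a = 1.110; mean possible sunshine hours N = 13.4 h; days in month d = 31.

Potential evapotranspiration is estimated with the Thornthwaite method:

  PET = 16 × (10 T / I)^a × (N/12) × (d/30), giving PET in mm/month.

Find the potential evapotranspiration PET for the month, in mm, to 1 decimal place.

67.2 mm

10T/I = 10 × 12.4 / 38.7 = 3.2041
(10T/I)^a = 3.2041^1.110 = 3.6419
Uncorrected PET = 16 × 3.6419 = 58.270 mm
Correction = (N/12)(d/30) = (13.4/12)(31/30) = 1.1539
PET = 58.270 × 1.1539 = 67.238 mm/month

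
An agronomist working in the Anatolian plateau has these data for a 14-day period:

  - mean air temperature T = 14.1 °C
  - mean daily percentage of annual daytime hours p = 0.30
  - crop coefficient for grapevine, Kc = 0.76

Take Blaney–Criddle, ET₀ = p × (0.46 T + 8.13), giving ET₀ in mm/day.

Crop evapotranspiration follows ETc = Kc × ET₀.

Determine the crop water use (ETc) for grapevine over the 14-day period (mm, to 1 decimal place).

46.7 mm

ET₀ = 0.30 × (0.46 × 14.1 + 8.13) = 0.30 × 14.616 = 4.3848 mm/d
ETc = Kc × ET₀ = 0.76 × 4.3848 = 3.3324 mm/d
Over 14 days: 3.3324 × 14 = 46.654 mm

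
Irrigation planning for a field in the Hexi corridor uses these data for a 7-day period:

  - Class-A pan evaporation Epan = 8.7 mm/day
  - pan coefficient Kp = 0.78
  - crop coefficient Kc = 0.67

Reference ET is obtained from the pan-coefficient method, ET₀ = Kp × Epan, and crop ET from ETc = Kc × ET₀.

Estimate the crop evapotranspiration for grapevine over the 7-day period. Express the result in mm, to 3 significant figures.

ET₀ = 0.78 × 8.7 = 6.7860 mm/d
ETc = Kc × ET₀ = 0.67 × 6.7860 = 4.5466 mm/d
Over 7 days: 4.5466 × 7 = 31.826 mm

31.8 mm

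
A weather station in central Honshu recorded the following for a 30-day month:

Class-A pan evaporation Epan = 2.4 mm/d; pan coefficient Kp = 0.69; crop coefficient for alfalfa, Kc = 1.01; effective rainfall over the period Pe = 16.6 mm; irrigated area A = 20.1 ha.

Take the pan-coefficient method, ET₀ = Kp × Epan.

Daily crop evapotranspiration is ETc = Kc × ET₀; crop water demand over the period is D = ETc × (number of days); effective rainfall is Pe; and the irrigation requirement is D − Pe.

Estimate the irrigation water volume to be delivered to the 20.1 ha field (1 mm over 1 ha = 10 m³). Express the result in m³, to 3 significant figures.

6750 m³

ET₀ = 0.69 × 2.4 = 1.6560 mm/d
ETc = Kc × ET₀ = 1.01 × 1.6560 = 1.6726 mm/d
Crop demand D = ETc × 30 d = 1.6726 × 30 = 50.178 mm
D − Pe = 50.178 − 16.6 = 33.578 mm
Volume = 33.578 mm × 20.1 ha × 10 = 6749.2 m³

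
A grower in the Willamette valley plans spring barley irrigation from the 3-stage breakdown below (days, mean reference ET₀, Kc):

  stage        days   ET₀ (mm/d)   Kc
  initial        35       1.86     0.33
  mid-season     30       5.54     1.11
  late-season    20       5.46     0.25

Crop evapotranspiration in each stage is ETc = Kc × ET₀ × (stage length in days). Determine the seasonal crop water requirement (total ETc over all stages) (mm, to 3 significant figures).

initial: 0.33 × 1.86 × 35 = 21.48 mm
mid-season: 1.11 × 5.54 × 30 = 184.48 mm
late-season: 0.25 × 5.46 × 20 = 27.30 mm
Seasonal total = 233.26 mm

233 mm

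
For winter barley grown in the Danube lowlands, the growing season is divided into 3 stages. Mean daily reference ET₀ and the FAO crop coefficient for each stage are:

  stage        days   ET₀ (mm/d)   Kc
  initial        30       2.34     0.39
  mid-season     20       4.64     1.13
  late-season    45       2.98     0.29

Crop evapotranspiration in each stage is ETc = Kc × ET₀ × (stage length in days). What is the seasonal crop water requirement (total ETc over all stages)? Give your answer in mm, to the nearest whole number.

initial: 0.39 × 2.34 × 30 = 27.38 mm
mid-season: 1.13 × 4.64 × 20 = 104.86 mm
late-season: 0.29 × 2.98 × 45 = 38.89 mm
Seasonal total = 171.13 mm

171 mm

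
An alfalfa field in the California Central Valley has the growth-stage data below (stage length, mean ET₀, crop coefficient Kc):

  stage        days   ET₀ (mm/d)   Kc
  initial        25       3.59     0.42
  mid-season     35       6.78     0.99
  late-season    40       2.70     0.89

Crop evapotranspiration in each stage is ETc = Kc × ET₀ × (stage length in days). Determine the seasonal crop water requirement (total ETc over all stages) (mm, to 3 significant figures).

initial: 0.42 × 3.59 × 25 = 37.70 mm
mid-season: 0.99 × 6.78 × 35 = 234.93 mm
late-season: 0.89 × 2.70 × 40 = 96.12 mm
Seasonal total = 368.75 mm

369 mm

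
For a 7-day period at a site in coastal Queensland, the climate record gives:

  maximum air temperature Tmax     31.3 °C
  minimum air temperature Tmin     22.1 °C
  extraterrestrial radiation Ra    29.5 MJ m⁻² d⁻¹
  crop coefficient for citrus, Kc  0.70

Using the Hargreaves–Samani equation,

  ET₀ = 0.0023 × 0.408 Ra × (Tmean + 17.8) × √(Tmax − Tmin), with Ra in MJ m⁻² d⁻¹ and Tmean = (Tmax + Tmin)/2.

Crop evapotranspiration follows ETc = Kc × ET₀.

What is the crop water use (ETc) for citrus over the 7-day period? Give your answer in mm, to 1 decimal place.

18.3 mm

Tmean = (31.3 + 22.1)/2 = 26.70 °C
0.408 Ra = 0.408 × 29.5 = 12.0360 mm/d equivalent
ET₀ = 0.0023 × 12.0360 × (26.70 + 17.8) × √9.2 = 0.0023 × 12.0360 × 44.50 × 3.0332 = 3.7366 mm/d
ETc = Kc × ET₀ = 0.70 × 3.7366 = 2.6156 mm/d
Over 7 days: 2.6156 × 7 = 18.309 mm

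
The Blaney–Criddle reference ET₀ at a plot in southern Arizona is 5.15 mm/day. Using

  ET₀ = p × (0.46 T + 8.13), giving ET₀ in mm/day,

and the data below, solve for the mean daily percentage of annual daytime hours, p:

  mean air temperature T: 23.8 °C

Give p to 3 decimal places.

0.270

p = ET₀ / (0.46 T + 8.13) = 5.15 / (0.46 × 23.8 + 8.13) = 5.15 / 19.078 = 0.2699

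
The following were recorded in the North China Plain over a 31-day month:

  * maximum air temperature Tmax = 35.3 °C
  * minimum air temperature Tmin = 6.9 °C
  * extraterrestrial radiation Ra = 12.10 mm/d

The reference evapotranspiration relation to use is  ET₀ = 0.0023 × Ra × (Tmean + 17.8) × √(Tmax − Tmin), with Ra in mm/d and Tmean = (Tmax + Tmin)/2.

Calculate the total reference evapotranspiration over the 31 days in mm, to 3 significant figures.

Tmean = (35.3 + 6.9)/2 = 21.10 °C
ET₀ = 0.0023 × 12.10 × (21.10 + 17.8) × √28.4 = 0.0023 × 12.10 × 38.90 × 5.3292 = 5.7693 mm/d
Over 31 days: 5.7693 × 31 = 178.848 mm

179 mm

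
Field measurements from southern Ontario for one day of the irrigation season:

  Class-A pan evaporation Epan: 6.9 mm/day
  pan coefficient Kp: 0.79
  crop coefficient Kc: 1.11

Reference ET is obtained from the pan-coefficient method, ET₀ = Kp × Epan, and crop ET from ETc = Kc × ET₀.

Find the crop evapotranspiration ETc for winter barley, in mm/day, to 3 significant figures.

ET₀ = 0.79 × 6.9 = 5.4510 mm/d
ETc = Kc × ET₀ = 1.11 × 5.4510 = 6.0506 mm/d

6.05 mm/day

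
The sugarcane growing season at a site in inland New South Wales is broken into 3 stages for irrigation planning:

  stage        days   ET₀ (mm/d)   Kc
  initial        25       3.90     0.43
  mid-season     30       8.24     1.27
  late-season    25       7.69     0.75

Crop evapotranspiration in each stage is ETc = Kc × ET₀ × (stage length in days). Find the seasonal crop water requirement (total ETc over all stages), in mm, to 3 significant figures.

initial: 0.43 × 3.90 × 25 = 41.93 mm
mid-season: 1.27 × 8.24 × 30 = 313.94 mm
late-season: 0.75 × 7.69 × 25 = 144.19 mm
Seasonal total = 500.06 mm

500 mm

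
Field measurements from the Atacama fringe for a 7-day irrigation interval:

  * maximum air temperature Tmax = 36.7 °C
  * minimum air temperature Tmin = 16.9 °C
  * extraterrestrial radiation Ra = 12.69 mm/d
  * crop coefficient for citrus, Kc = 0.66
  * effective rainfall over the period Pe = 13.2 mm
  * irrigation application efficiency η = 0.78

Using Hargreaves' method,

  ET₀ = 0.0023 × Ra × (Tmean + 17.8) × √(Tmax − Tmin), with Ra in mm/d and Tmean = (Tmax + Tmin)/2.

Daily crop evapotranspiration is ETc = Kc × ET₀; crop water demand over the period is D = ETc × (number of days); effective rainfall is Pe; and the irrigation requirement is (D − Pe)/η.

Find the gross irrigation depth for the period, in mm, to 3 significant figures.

17.4 mm

Tmean = (36.7 + 16.9)/2 = 26.80 °C
ET₀ = 0.0023 × 12.69 × (26.80 + 17.8) × √19.8 = 0.0023 × 12.69 × 44.60 × 4.4497 = 5.7924 mm/d
ETc = Kc × ET₀ = 0.66 × 5.7924 = 3.8230 mm/d
Crop demand D = ETc × 7 d = 3.8230 × 7 = 26.761 mm
D − Pe = 26.761 − 13.2 = 13.561 mm
Gross irrigation = 13.561 / 0.78 = 17.386 mm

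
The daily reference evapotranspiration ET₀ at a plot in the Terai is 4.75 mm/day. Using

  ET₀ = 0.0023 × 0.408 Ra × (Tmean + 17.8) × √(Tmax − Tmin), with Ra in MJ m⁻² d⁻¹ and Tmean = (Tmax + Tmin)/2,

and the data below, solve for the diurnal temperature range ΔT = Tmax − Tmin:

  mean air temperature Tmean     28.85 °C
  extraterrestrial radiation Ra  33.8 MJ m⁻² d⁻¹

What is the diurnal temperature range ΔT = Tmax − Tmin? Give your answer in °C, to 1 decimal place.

√ΔT = ET₀ / [0.0023 × 0.408 × Ra × (Tmean+17.8)] = 4.75 / (0.0023 × 13.7904 × 46.65) = 3.2102
ΔT = 3.2102² = 10.305 °C

10.3 °C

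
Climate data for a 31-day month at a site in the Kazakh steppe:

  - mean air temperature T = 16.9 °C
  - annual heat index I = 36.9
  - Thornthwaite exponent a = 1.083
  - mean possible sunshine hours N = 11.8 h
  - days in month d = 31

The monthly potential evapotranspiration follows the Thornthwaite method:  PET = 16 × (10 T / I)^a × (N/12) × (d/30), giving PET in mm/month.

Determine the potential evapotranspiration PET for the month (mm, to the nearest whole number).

10T/I = 10 × 16.9 / 36.9 = 4.5799
(10T/I)^a = 4.5799^1.083 = 5.1965
Uncorrected PET = 16 × 5.1965 = 83.144 mm
Correction = (N/12)(d/30) = (11.8/12)(31/30) = 1.0161
PET = 83.144 × 1.0161 = 84.483 mm/month

84 mm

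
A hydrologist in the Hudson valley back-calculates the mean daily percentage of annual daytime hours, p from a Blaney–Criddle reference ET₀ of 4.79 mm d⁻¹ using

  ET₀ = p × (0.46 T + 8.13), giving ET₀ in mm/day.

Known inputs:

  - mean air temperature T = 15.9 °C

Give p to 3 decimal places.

0.310

p = ET₀ / (0.46 T + 8.13) = 4.79 / (0.46 × 15.9 + 8.13) = 4.79 / 15.444 = 0.3102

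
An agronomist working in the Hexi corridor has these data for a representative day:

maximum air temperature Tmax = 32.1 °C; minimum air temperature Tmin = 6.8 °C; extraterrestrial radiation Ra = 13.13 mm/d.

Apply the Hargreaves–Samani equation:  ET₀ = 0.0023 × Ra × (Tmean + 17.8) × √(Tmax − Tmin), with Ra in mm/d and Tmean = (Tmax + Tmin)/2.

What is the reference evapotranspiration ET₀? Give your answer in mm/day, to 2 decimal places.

Tmean = (32.1 + 6.8)/2 = 19.45 °C
ET₀ = 0.0023 × 13.13 × (19.45 + 17.8) × √25.3 = 0.0023 × 13.13 × 37.25 × 5.0299 = 5.6582 mm/d

5.66 mm/day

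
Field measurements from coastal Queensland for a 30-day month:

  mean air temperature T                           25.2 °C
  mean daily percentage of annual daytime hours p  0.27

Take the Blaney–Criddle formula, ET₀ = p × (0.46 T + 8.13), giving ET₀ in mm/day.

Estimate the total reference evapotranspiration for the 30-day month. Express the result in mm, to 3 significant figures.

ET₀ = 0.27 × (0.46 × 25.2 + 8.13) = 0.27 × 19.722 = 5.3249 mm/d
Monthly total = 5.3249 × 30 = 159.747 mm

160 mm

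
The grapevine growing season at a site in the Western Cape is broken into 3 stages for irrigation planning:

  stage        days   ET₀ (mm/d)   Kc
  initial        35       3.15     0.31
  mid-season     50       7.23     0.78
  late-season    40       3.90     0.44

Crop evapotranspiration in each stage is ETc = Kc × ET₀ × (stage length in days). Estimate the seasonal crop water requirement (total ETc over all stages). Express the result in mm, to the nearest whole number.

385 mm

initial: 0.31 × 3.15 × 35 = 34.18 mm
mid-season: 0.78 × 7.23 × 50 = 281.97 mm
late-season: 0.44 × 3.90 × 40 = 68.64 mm
Seasonal total = 384.79 mm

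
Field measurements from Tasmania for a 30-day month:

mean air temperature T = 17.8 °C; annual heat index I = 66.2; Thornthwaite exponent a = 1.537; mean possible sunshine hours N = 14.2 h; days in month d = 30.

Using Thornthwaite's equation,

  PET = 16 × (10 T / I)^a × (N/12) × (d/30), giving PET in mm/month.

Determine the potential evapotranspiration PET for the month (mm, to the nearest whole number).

87 mm

10T/I = 10 × 17.8 / 66.2 = 2.6888
(10T/I)^a = 2.6888^1.537 = 4.5733
Uncorrected PET = 16 × 4.5733 = 73.173 mm
Correction = (N/12)(d/30) = (14.2/12)(30/30) = 1.1833
PET = 73.173 × 1.1833 = 86.586 mm/month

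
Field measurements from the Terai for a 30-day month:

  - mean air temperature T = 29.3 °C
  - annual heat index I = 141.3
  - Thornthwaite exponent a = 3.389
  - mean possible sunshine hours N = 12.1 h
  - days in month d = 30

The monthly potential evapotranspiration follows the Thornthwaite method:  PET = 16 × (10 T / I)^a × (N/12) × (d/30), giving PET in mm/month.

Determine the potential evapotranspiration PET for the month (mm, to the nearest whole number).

191 mm

10T/I = 10 × 29.3 / 141.3 = 2.0736
(10T/I)^a = 2.0736^3.389 = 11.8408
Uncorrected PET = 16 × 11.8408 = 189.453 mm
Correction = (N/12)(d/30) = (12.1/12)(30/30) = 1.0083
PET = 189.453 × 1.0083 = 191.025 mm/month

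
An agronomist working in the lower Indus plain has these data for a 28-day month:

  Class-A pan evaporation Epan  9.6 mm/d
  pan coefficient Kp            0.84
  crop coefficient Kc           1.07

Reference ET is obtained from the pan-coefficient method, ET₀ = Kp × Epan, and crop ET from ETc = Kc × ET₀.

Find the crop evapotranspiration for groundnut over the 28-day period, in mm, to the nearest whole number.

ET₀ = 0.84 × 9.6 = 8.0640 mm/d
ETc = Kc × ET₀ = 1.07 × 8.0640 = 8.6285 mm/d
Over 28 days: 8.6285 × 28 = 241.598 mm

242 mm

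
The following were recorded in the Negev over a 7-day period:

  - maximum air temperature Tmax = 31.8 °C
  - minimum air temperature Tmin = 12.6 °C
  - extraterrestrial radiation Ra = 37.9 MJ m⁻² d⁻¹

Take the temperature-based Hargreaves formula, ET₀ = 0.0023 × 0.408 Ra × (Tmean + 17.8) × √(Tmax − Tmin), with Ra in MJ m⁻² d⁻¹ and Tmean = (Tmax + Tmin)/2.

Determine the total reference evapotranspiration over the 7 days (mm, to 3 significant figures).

43.6 mm

Tmean = (31.8 + 12.6)/2 = 22.20 °C
0.408 Ra = 0.408 × 37.9 = 15.4632 mm/d equivalent
ET₀ = 0.0023 × 15.4632 × (22.20 + 17.8) × √19.2 = 0.0023 × 15.4632 × 40.00 × 4.3818 = 6.2336 mm/d
Over 7 days: 6.2336 × 7 = 43.635 mm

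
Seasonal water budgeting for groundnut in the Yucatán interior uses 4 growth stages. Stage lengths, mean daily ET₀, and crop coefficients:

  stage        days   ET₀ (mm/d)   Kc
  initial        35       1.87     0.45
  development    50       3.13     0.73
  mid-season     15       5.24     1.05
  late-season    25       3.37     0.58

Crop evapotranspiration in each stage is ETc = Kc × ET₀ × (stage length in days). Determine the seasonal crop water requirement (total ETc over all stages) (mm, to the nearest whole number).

initial: 0.45 × 1.87 × 35 = 29.45 mm
development: 0.73 × 3.13 × 50 = 114.25 mm
mid-season: 1.05 × 5.24 × 15 = 82.53 mm
late-season: 0.58 × 3.37 × 25 = 48.87 mm
Seasonal total = 275.10 mm

275 mm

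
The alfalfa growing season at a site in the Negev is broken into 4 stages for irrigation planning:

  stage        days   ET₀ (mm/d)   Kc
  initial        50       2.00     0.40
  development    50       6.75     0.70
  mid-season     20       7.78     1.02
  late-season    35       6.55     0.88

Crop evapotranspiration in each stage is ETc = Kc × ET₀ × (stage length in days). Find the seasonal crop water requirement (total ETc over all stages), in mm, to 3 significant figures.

637 mm

initial: 0.40 × 2.00 × 50 = 40.00 mm
development: 0.70 × 6.75 × 50 = 236.25 mm
mid-season: 1.02 × 7.78 × 20 = 158.71 mm
late-season: 0.88 × 6.55 × 35 = 201.74 mm
Seasonal total = 636.70 mm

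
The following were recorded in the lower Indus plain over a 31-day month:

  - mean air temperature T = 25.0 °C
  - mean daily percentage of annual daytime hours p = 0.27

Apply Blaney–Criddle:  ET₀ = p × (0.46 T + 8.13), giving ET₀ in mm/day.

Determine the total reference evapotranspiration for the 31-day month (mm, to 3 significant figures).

164 mm

ET₀ = 0.27 × (0.46 × 25.0 + 8.13) = 0.27 × 19.630 = 5.3001 mm/d
Monthly total = 5.3001 × 31 = 164.303 mm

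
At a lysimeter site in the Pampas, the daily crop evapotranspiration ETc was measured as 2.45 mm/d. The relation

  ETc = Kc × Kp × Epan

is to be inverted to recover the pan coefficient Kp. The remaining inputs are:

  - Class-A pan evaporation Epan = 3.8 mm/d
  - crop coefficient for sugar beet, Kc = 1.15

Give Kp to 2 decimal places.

ETc = Kc × Kp × Epan  ⇒  Kp = ETc / (Kc × Epan)
Kp = 2.45 / (1.15 × 3.8) = 2.45 / 4.370 = 0.5606

0.56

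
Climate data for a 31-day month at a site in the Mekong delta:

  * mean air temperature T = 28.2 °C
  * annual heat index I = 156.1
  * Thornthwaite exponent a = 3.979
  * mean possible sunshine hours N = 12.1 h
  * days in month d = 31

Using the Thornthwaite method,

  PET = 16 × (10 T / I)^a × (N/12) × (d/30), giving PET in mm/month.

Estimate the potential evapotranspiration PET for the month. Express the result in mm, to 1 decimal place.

10T/I = 10 × 28.2 / 156.1 = 1.8065
(10T/I)^a = 1.8065^3.979 = 10.5186
Uncorrected PET = 16 × 10.5186 = 168.298 mm
Correction = (N/12)(d/30) = (12.1/12)(31/30) = 1.0419
PET = 168.298 × 1.0419 = 175.350 mm/month

175.4 mm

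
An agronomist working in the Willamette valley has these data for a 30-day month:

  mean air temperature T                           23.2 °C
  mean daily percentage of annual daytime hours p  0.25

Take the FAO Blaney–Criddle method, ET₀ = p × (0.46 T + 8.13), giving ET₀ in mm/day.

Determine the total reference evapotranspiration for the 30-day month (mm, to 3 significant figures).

ET₀ = 0.25 × (0.46 × 23.2 + 8.13) = 0.25 × 18.802 = 4.7005 mm/d
Monthly total = 4.7005 × 30 = 141.015 mm

141 mm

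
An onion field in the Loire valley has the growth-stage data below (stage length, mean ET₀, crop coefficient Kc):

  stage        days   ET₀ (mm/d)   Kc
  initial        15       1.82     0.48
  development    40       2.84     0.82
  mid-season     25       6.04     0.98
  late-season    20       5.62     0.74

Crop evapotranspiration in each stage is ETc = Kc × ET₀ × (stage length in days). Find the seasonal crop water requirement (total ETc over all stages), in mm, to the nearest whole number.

initial: 0.48 × 1.82 × 15 = 13.10 mm
development: 0.82 × 2.84 × 40 = 93.15 mm
mid-season: 0.98 × 6.04 × 25 = 147.98 mm
late-season: 0.74 × 5.62 × 20 = 83.18 mm
Seasonal total = 337.41 mm

337 mm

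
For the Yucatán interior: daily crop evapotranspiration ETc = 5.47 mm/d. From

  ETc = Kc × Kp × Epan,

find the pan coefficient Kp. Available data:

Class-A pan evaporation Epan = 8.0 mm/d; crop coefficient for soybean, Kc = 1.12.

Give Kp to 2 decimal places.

ETc = Kc × Kp × Epan  ⇒  Kp = ETc / (Kc × Epan)
Kp = 5.47 / (1.12 × 8.0) = 5.47 / 8.960 = 0.6105

0.61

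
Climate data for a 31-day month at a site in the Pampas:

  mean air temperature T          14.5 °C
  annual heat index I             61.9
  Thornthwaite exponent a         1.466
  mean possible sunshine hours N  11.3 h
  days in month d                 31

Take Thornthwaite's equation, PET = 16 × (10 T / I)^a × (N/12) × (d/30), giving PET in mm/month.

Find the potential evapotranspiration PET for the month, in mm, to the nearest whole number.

10T/I = 10 × 14.5 / 61.9 = 2.3425
(10T/I)^a = 2.3425^1.466 = 3.4830
Uncorrected PET = 16 × 3.4830 = 55.728 mm
Correction = (N/12)(d/30) = (11.3/12)(31/30) = 0.9731
PET = 55.728 × 0.9731 = 54.229 mm/month

54 mm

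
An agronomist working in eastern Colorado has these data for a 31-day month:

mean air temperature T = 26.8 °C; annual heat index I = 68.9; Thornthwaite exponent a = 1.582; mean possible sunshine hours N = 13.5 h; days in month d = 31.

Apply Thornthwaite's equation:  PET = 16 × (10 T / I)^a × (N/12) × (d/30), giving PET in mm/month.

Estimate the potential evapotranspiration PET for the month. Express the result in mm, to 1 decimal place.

10T/I = 10 × 26.8 / 68.9 = 3.8897
(10T/I)^a = 3.8897^1.582 = 8.5753
Uncorrected PET = 16 × 8.5753 = 137.205 mm
Correction = (N/12)(d/30) = (13.5/12)(31/30) = 1.1625
PET = 137.205 × 1.1625 = 159.501 mm/month

159.5 mm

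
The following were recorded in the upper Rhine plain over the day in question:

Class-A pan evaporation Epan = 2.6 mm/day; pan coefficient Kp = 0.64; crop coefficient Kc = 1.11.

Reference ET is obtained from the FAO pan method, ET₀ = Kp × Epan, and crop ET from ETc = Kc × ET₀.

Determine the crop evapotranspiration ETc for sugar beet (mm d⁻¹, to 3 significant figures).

1.85 mm d⁻¹

ET₀ = 0.64 × 2.6 = 1.6640 mm/d
ETc = Kc × ET₀ = 1.11 × 1.6640 = 1.8470 mm/d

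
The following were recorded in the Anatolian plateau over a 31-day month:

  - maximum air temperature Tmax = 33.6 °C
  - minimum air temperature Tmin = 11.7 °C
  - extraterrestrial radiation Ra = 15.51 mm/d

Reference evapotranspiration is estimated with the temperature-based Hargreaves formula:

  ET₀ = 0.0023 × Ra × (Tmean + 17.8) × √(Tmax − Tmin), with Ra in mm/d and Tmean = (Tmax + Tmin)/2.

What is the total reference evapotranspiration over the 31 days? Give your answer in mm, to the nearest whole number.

209 mm

Tmean = (33.6 + 11.7)/2 = 22.65 °C
ET₀ = 0.0023 × 15.51 × (22.65 + 17.8) × √21.9 = 0.0023 × 15.51 × 40.45 × 4.6797 = 6.7527 mm/d
Over 31 days: 6.7527 × 31 = 209.334 mm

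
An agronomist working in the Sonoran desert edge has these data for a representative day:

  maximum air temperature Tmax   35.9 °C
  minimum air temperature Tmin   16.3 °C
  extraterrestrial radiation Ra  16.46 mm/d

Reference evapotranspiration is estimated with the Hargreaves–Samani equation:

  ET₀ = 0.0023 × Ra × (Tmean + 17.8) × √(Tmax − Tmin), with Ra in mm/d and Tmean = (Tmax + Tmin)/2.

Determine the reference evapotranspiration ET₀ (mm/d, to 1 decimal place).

7.4 mm/d

Tmean = (35.9 + 16.3)/2 = 26.10 °C
ET₀ = 0.0023 × 16.46 × (26.10 + 17.8) × √19.6 = 0.0023 × 16.46 × 43.90 × 4.4272 = 7.3579 mm/d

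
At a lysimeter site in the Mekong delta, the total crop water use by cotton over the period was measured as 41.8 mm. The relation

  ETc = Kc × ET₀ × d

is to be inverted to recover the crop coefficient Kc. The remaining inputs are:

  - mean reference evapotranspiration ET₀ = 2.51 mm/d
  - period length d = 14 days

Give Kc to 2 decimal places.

1.19

ETc = Kc × ET₀ × d  ⇒  Kc = ETc / (ET₀ × d)
Kc = 41.8 / (2.51 × 14) = 41.8 / 35.14 = 1.1895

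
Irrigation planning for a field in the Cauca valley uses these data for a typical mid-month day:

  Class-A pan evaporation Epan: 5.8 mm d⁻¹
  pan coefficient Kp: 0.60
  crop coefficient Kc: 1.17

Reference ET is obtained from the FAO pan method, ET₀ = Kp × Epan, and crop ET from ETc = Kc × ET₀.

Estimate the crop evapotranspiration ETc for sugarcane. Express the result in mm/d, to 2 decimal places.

4.07 mm/d

ET₀ = 0.60 × 5.8 = 3.4800 mm/d
ETc = Kc × ET₀ = 1.17 × 3.4800 = 4.0716 mm/d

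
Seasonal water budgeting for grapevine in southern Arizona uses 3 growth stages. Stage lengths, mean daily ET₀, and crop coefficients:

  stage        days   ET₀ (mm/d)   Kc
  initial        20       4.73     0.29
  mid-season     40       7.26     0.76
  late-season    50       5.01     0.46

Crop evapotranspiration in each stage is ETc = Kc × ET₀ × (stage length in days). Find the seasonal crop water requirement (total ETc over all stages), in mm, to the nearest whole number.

initial: 0.29 × 4.73 × 20 = 27.43 mm
mid-season: 0.76 × 7.26 × 40 = 220.70 mm
late-season: 0.46 × 5.01 × 50 = 115.23 mm
Seasonal total = 363.36 mm

363 mm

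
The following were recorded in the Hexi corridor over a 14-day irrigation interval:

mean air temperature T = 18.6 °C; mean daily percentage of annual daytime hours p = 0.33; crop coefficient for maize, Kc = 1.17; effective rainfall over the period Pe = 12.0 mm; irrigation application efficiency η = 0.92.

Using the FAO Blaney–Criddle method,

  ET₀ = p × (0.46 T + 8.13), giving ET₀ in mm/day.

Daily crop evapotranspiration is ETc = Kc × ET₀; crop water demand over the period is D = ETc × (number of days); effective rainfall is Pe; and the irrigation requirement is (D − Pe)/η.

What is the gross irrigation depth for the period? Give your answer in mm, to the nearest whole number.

85 mm

ET₀ = 0.33 × (0.46 × 18.6 + 8.13) = 0.33 × 16.686 = 5.5064 mm/d
ETc = Kc × ET₀ = 1.17 × 5.5064 = 6.4425 mm/d
Crop demand D = ETc × 14 d = 6.4425 × 14 = 90.195 mm
D − Pe = 90.195 − 12.0 = 78.195 mm
Gross irrigation = 78.195 / 0.92 = 84.995 mm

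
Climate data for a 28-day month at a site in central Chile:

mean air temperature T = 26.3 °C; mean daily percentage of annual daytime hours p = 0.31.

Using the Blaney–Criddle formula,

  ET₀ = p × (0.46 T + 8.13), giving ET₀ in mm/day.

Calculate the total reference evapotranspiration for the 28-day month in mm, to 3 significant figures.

176 mm

ET₀ = 0.31 × (0.46 × 26.3 + 8.13) = 0.31 × 20.228 = 6.2707 mm/d
Monthly total = 6.2707 × 28 = 175.580 mm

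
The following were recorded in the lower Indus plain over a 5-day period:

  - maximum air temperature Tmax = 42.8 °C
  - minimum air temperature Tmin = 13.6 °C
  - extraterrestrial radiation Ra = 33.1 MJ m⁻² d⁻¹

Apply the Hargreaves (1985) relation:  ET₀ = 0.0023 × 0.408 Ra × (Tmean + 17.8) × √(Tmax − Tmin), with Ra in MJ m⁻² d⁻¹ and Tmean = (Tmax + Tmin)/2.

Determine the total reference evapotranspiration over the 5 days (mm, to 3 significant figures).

38.6 mm

Tmean = (42.8 + 13.6)/2 = 28.20 °C
0.408 Ra = 0.408 × 33.1 = 13.5048 mm/d equivalent
ET₀ = 0.0023 × 13.5048 × (28.20 + 17.8) × √29.2 = 0.0023 × 13.5048 × 46.00 × 5.4037 = 7.7208 mm/d
Over 5 days: 7.7208 × 5 = 38.604 mm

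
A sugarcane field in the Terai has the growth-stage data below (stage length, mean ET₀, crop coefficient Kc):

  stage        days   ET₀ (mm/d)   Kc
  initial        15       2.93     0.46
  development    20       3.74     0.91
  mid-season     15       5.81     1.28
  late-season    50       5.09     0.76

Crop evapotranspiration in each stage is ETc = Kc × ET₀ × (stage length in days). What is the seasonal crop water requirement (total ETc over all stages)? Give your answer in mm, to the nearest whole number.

initial: 0.46 × 2.93 × 15 = 20.22 mm
development: 0.91 × 3.74 × 20 = 68.07 mm
mid-season: 1.28 × 5.81 × 15 = 111.55 mm
late-season: 0.76 × 5.09 × 50 = 193.42 mm
Seasonal total = 393.26 mm

393 mm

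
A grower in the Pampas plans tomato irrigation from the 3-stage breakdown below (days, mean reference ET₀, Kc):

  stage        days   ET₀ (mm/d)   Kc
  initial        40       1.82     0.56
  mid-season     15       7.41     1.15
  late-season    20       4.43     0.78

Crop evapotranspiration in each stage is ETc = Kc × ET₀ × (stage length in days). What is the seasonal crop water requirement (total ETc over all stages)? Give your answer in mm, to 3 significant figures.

238 mm

initial: 0.56 × 1.82 × 40 = 40.77 mm
mid-season: 1.15 × 7.41 × 15 = 127.82 mm
late-season: 0.78 × 4.43 × 20 = 69.11 mm
Seasonal total = 237.70 mm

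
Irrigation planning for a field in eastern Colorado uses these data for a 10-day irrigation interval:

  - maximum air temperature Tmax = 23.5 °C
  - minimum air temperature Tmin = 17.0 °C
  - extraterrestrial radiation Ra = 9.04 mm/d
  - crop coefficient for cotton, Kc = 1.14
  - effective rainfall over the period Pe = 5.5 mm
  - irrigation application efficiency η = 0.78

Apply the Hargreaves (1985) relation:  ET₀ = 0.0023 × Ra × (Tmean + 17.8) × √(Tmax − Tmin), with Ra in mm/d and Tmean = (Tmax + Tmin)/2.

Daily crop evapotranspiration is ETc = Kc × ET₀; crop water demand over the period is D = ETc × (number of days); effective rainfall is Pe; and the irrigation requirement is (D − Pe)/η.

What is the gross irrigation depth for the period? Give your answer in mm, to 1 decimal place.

Tmean = (23.5 + 17.0)/2 = 20.25 °C
ET₀ = 0.0023 × 9.04 × (20.25 + 17.8) × √6.5 = 0.0023 × 9.04 × 38.05 × 2.5495 = 2.0170 mm/d
ETc = Kc × ET₀ = 1.14 × 2.0170 = 2.2994 mm/d
Crop demand D = ETc × 10 d = 2.2994 × 10 = 22.994 mm
D − Pe = 22.994 − 5.5 = 17.494 mm
Gross irrigation = 17.494 / 0.78 = 22.428 mm

22.4 mm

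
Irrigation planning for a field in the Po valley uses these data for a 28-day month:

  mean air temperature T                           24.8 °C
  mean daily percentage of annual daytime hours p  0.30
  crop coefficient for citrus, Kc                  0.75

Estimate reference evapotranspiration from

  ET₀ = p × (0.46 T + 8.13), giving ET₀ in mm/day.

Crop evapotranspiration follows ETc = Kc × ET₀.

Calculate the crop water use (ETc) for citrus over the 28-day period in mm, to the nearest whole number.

ET₀ = 0.30 × (0.46 × 24.8 + 8.13) = 0.30 × 19.538 = 5.8614 mm/d
ETc = Kc × ET₀ = 0.75 × 5.8614 = 4.3961 mm/d
Over 28 days: 4.3961 × 28 = 123.091 mm

123 mm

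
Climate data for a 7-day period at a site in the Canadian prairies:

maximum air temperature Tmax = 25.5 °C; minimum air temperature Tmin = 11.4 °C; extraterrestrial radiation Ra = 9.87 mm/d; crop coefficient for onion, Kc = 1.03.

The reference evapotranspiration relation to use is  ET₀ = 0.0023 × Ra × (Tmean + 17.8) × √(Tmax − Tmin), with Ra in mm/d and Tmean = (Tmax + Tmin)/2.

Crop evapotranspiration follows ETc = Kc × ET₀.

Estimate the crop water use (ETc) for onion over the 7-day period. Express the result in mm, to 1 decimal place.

22.3 mm

Tmean = (25.5 + 11.4)/2 = 18.45 °C
ET₀ = 0.0023 × 9.87 × (18.45 + 17.8) × √14.1 = 0.0023 × 9.87 × 36.25 × 3.7550 = 3.0900 mm/d
ETc = Kc × ET₀ = 1.03 × 3.0900 = 3.1827 mm/d
Over 7 days: 3.1827 × 7 = 22.279 mm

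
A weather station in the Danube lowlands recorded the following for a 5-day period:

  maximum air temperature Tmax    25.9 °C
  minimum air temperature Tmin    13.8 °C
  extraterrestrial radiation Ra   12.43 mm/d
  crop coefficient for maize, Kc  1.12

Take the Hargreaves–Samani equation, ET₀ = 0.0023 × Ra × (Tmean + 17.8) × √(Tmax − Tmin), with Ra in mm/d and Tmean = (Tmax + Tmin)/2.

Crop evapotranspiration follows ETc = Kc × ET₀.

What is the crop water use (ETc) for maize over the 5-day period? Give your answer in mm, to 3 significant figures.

Tmean = (25.9 + 13.8)/2 = 19.85 °C
ET₀ = 0.0023 × 12.43 × (19.85 + 17.8) × √12.1 = 0.0023 × 12.43 × 37.65 × 3.4785 = 3.7442 mm/d
ETc = Kc × ET₀ = 1.12 × 3.7442 = 4.1935 mm/d
Over 5 days: 4.1935 × 5 = 20.968 mm

21.0 mm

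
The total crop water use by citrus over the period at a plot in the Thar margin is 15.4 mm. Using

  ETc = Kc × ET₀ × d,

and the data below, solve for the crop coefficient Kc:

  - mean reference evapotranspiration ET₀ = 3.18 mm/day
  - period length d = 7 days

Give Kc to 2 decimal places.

ETc = Kc × ET₀ × d  ⇒  Kc = ETc / (ET₀ × d)
Kc = 15.4 / (3.18 × 7) = 15.4 / 22.26 = 0.6918

0.69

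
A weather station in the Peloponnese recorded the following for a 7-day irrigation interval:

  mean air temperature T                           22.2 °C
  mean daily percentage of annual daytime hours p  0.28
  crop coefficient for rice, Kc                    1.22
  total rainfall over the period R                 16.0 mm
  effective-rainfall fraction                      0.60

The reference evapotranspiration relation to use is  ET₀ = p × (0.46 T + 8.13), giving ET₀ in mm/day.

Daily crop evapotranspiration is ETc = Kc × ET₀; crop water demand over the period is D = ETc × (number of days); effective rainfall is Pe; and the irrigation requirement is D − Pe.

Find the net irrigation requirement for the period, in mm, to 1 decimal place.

34.3 mm

ET₀ = 0.28 × (0.46 × 22.2 + 8.13) = 0.28 × 18.342 = 5.1358 mm/d
ETc = Kc × ET₀ = 1.22 × 5.1358 = 6.2657 mm/d
Crop demand D = ETc × 7 d = 6.2657 × 7 = 43.860 mm
Pe = 0.60 × 16.0 = 9.600 mm
D − Pe = 43.860 − 9.600 = 34.260 mm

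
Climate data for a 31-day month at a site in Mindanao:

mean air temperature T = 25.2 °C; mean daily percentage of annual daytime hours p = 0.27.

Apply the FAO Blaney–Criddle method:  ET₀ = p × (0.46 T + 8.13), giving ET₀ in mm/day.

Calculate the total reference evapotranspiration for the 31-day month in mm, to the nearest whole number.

ET₀ = 0.27 × (0.46 × 25.2 + 8.13) = 0.27 × 19.722 = 5.3249 mm/d
Monthly total = 5.3249 × 31 = 165.072 mm

165 mm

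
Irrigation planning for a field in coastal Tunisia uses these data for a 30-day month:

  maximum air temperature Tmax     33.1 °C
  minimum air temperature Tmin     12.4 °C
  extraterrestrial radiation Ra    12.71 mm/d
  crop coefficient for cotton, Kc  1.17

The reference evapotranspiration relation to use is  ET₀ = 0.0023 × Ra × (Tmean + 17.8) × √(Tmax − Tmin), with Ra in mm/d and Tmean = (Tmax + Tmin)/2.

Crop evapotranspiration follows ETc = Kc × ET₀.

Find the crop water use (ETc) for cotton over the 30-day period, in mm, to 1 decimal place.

Tmean = (33.1 + 12.4)/2 = 22.75 °C
ET₀ = 0.0023 × 12.71 × (22.75 + 17.8) × √20.7 = 0.0023 × 12.71 × 40.55 × 4.5497 = 5.3932 mm/d
ETc = Kc × ET₀ = 1.17 × 5.3932 = 6.3100 mm/d
Over 30 days: 6.3100 × 30 = 189.300 mm

189.3 mm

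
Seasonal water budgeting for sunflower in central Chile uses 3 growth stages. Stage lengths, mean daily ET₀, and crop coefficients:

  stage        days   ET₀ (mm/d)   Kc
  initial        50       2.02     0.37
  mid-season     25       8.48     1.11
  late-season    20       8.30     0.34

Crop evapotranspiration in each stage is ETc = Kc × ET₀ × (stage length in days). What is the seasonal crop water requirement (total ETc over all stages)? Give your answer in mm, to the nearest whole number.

initial: 0.37 × 2.02 × 50 = 37.37 mm
mid-season: 1.11 × 8.48 × 25 = 235.32 mm
late-season: 0.34 × 8.30 × 20 = 56.44 mm
Seasonal total = 329.13 mm

329 mm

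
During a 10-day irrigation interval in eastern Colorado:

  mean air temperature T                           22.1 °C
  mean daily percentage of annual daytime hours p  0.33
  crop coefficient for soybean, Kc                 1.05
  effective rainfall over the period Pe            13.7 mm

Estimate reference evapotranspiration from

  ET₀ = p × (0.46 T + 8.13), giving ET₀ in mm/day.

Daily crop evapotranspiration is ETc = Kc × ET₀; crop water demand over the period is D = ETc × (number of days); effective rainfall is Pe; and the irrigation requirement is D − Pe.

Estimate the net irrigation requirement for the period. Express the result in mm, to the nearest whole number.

50 mm

ET₀ = 0.33 × (0.46 × 22.1 + 8.13) = 0.33 × 18.296 = 6.0377 mm/d
ETc = Kc × ET₀ = 1.05 × 6.0377 = 6.3396 mm/d
Crop demand D = ETc × 10 d = 6.3396 × 10 = 63.396 mm
D − Pe = 63.396 − 13.7 = 49.696 mm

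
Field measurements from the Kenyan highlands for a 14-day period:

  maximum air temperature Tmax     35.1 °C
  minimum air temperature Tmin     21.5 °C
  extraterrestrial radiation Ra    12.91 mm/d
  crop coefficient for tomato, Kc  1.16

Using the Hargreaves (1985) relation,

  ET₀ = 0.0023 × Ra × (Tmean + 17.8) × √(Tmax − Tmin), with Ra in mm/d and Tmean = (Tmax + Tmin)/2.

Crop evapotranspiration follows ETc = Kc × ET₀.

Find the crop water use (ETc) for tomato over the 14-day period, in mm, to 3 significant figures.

Tmean = (35.1 + 21.5)/2 = 28.30 °C
ET₀ = 0.0023 × 12.91 × (28.30 + 17.8) × √13.6 = 0.0023 × 12.91 × 46.10 × 3.6878 = 5.0480 mm/d
ETc = Kc × ET₀ = 1.16 × 5.0480 = 5.8557 mm/d
Over 14 days: 5.8557 × 14 = 81.980 mm

82.0 mm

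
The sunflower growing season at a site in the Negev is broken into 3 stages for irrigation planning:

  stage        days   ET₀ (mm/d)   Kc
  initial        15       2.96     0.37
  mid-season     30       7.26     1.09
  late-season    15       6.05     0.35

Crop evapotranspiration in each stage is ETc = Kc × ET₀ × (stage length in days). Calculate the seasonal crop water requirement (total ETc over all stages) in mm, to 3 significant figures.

286 mm

initial: 0.37 × 2.96 × 15 = 16.43 mm
mid-season: 1.09 × 7.26 × 30 = 237.40 mm
late-season: 0.35 × 6.05 × 15 = 31.76 mm
Seasonal total = 285.59 mm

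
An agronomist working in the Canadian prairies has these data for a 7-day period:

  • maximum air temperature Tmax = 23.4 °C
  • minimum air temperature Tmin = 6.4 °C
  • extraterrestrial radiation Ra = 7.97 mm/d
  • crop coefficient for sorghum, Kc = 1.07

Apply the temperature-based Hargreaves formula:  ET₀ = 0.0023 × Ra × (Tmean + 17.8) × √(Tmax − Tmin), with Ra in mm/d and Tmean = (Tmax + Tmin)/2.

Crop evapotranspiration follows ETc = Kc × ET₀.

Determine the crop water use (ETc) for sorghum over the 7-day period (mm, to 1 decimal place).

18.5 mm

Tmean = (23.4 + 6.4)/2 = 14.90 °C
ET₀ = 0.0023 × 7.97 × (14.90 + 17.8) × √17.0 = 0.0023 × 7.97 × 32.70 × 4.1231 = 2.4715 mm/d
ETc = Kc × ET₀ = 1.07 × 2.4715 = 2.6445 mm/d
Over 7 days: 2.6445 × 7 = 18.512 mm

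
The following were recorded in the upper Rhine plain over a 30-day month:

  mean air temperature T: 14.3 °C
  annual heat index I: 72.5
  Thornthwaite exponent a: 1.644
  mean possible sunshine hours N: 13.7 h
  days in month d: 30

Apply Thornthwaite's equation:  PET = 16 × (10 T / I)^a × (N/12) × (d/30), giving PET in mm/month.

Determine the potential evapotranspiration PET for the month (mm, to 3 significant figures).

10T/I = 10 × 14.3 / 72.5 = 1.9724
(10T/I)^a = 1.9724^1.644 = 3.0547
Uncorrected PET = 16 × 3.0547 = 48.875 mm
Correction = (N/12)(d/30) = (13.7/12)(30/30) = 1.1417
PET = 48.875 × 1.1417 = 55.801 mm/month

55.8 mm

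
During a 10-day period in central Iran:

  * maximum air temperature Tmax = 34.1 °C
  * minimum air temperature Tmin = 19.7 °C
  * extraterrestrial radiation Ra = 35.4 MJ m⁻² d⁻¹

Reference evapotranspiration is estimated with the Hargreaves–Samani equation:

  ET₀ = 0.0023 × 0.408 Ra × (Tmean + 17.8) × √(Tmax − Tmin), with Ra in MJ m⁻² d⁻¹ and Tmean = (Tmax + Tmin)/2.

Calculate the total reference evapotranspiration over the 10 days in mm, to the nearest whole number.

56 mm

Tmean = (34.1 + 19.7)/2 = 26.90 °C
0.408 Ra = 0.408 × 35.4 = 14.4432 mm/d equivalent
ET₀ = 0.0023 × 14.4432 × (26.90 + 17.8) × √14.4 = 0.0023 × 14.4432 × 44.70 × 3.7947 = 5.6348 mm/d
Over 10 days: 5.6348 × 10 = 56.348 mm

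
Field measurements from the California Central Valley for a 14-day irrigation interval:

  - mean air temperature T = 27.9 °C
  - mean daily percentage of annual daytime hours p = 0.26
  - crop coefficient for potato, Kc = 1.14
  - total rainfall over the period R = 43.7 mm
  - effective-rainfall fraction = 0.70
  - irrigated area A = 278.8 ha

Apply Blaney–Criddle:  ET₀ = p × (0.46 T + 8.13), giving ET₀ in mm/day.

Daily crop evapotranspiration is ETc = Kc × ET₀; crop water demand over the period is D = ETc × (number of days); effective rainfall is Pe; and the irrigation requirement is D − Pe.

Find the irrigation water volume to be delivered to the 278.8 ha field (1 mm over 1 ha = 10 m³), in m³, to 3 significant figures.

157000 m³

ET₀ = 0.26 × (0.46 × 27.9 + 8.13) = 0.26 × 20.964 = 5.4506 mm/d
ETc = Kc × ET₀ = 1.14 × 5.4506 = 6.2137 mm/d
Crop demand D = ETc × 14 d = 6.2137 × 14 = 86.992 mm
Pe = 0.70 × 43.7 = 30.590 mm
D − Pe = 86.992 − 30.590 = 56.402 mm
Volume = 56.402 mm × 278.8 ha × 10 = 157248.8 m³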